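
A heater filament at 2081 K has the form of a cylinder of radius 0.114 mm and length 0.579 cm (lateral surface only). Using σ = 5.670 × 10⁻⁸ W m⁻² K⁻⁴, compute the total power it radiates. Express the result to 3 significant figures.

P ≈ 4.41 W

Lateral area A = 2πrL = 2π×1.14×10⁻⁴×5.79×10⁻³ = 4.14728×10⁻⁶ m².
P = σAT⁴ = 5.670×10⁻⁸ × 4.14728×10⁻⁶ × (2081)⁴ = 4.41 W.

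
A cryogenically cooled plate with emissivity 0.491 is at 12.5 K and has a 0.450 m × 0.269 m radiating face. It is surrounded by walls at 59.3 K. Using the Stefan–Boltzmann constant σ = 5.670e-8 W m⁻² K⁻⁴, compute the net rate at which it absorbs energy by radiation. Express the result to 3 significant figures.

Net gain ≈ 0.0416 W

Area A = 0.450 × 0.269 = 0.12105 m².
Net radiated power P_net = εσA(T⁴ − T₀⁴) = 0.491×5.670×10⁻⁸×0.12105×(12.5⁴ − 59.3⁴).
T⁴ − T₀⁴ = 24414.1 − 1.23657×10⁷ = -1.23413×10⁷ K⁴, so P_net = -0.0416 W — negative, meaning a net gain of 0.0416 W.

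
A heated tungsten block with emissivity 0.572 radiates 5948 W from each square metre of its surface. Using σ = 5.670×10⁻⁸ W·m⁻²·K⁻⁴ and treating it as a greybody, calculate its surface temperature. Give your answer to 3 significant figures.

I = εσT⁴, so T = (I/εσ)^(1/4) = (5948/(0.572×5.670×10⁻⁸))^(1/4) = 654 K.

T ≈ 654 K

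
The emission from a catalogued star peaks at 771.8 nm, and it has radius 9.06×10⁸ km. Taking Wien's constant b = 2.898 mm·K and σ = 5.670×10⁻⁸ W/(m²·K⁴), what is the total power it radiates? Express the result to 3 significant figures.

P ≈ 1.16×10³² W

Wien's law: T = b/λ_max = 2.898×10⁻³/7.718×10⁻⁷ = 3754.86 K.
Surface area A = 4πR² = 4π(9.06×10¹¹ m)² = 1.03149×10²⁵ m².
Then P = σAT⁴ = 5.670×10⁻⁸×1.03149×10²⁵×(3754.86)⁴ = 1.16×10³² W.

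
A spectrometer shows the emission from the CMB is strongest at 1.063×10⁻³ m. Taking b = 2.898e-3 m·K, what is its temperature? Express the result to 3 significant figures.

T ≈ 2.73 K

Wien's law gives T = b/λ_max = (2.898×10⁻³ m·K)/(1.063×10⁻³ m) = 2.73 K.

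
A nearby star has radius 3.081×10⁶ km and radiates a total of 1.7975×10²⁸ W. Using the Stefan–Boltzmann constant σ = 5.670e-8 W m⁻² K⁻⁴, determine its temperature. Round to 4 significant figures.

T ≈ 7180 K

Surface area A = 4πR² = 4π(3.081×10⁹ m)² = 1.19287×10²⁰ m².
P = σAT⁴ ⇒ T = (P/(σA))^(1/4) = (1.7975×10²⁸/(5.670×10⁻⁸×1.19287×10²⁰))^(1/4) = 7180 K.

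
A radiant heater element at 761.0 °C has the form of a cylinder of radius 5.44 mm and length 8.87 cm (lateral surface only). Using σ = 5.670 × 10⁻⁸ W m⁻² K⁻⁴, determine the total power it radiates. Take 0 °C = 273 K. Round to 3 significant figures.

T = 761.0 °C + 273 = 1034.0 K.
Lateral area A = 2πrL = 2π×5.44×10⁻³×0.0887 = 3.03181×10⁻³ m².
P = σAT⁴ = 5.670×10⁻⁸ × 3.03181×10⁻³ × (1034.0)⁴ = 197 W.

P ≈ 197 W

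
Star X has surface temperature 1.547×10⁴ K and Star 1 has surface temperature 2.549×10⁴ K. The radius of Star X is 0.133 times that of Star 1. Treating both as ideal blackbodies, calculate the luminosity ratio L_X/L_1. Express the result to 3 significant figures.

L ∝ R²T⁴, so L_X/L_1 = (R_X/R_1)²(T_X/T_1)⁴ = (0.133)² × (1.547×10⁴/2.549×10⁴)⁴ = 0.017689 × 0.135669 = 2.40×10⁻³.

L_X/L_1 ≈ 2.40×10⁻³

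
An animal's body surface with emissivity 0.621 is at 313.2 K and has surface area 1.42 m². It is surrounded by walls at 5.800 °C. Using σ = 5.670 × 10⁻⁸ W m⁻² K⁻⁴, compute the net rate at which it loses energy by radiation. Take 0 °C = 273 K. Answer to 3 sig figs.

Net loss ≈ 179 W

Surroundings: T = 5.800 °C + 273 = 278.800 K.
Area A = 1.42 m².
Net radiated power P_net = εσA(T⁴ − T₀⁴) = 0.621×5.670×10⁻⁸×1.42×(313.2⁴ − 278.800⁴).
T⁴ − T₀⁴ = 9.62248×10⁹ − 6.04187×10⁹ = 3.58061×10⁹ K⁴, so P_net = 179 W.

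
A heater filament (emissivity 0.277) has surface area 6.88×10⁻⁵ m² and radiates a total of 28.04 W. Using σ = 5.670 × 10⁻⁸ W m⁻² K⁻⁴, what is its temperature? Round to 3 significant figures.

T ≈ 2.26×10³ K

Area A = 6.88×10⁻⁵ m².
P = εσAT⁴ ⇒ T = (P/(εσA))^(1/4) = (28.04/(0.277×5.670×10⁻⁸×6.88×10⁻⁵))^(1/4) = 2.26×10³ K.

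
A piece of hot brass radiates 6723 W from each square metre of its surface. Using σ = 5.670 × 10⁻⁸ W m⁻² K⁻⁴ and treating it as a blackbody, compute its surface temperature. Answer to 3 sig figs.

T ≈ 587 K

I = σT⁴, so T = (I/σ)^(1/4) = (6723/(5.670×10⁻⁸))^(1/4) = 587 K.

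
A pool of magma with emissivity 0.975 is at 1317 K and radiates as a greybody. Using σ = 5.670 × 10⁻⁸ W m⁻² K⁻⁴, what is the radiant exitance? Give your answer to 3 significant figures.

I ≈ 1.66×10⁵ W/m²

Stefan–Boltzmann: I = εσT⁴ = 0.975 × 5.670×10⁻⁸ × (1317)⁴ = 1.66×10⁵ W/m².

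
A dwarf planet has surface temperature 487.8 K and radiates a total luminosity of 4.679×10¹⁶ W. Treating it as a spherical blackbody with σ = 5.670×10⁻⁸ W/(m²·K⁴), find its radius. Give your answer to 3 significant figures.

L = 4πR²σT⁴ ⇒ R = √(L/(4πσT⁴)).
σT⁴ = 3210.33 W/m², so R = √(4.679×10¹⁶/(4π×3210.33)) = 1.08×10⁶ m.

R ≈ 1.08×10⁶ m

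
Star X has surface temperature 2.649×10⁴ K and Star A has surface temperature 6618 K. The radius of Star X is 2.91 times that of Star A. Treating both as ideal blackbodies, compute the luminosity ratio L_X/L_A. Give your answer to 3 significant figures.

L ∝ R²T⁴, so L_X/L_A = (R_X/R_A)²(T_X/T_A)⁴ = (2.91)² × (2.649×10⁴/6618)⁴ = 8.4681 × 256.697 = 2.17×10³.

L_X/L_A ≈ 2.17×10³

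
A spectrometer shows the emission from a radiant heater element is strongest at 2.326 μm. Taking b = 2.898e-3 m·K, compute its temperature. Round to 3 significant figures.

Wien's law gives T = b/λ_max = (2.898×10⁻³ m·K)/(2.326×10⁻⁶ m) = 1.25×10³ K.

T ≈ 1.25×10³ K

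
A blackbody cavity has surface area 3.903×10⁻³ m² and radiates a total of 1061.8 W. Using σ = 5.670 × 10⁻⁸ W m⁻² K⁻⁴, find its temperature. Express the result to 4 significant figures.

T ≈ 1480 K

Area A = 3.903×10⁻³ m².
P = σAT⁴ ⇒ T = (P/(σA))^(1/4) = (1061.8/(5.670×10⁻⁸×3.903×10⁻³))^(1/4) = 1480 K.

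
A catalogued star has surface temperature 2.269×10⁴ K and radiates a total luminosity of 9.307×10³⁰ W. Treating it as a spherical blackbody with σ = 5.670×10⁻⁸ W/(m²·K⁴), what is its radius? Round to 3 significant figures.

R ≈ 7.02×10⁹ m

L = 4πR²σT⁴ ⇒ R = √(L/(4πσT⁴)).
σT⁴ = 1.50287×10¹⁰ W/m², so R = √(9.307×10³⁰/(4π×1.50287×10¹⁰)) = 7.02×10⁹ m.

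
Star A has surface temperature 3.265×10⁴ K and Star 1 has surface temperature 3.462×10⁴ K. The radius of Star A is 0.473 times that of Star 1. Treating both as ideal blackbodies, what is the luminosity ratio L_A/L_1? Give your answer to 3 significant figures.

L ∝ R²T⁴, so L_A/L_1 = (R_A/R_1)²(T_A/T_1)⁴ = (0.473)² × (3.265×10⁴/3.462×10⁴)⁴ = 0.223729 × 0.791087 = 0.177.

L_A/L_1 ≈ 0.177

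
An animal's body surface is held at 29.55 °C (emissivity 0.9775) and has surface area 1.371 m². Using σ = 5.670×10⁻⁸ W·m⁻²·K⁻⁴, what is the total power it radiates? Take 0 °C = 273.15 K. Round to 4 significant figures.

P ≈ 638.0 W

T = 29.55 °C + 273.15 = 302.70 K.
Area A = 1.371 m².
P = εσAT⁴ = 0.9775 × 5.670×10⁻⁸ × 1.371 × (302.70)⁴ = 638.0 W.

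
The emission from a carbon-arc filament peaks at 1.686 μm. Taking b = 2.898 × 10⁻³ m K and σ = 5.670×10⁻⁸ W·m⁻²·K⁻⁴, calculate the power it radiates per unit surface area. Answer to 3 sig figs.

I ≈ 4.95×10⁵ W/m²

Wien's law: T = b/λ_max = 2.898×10⁻³/1.686×10⁻⁶ = 1718.86 K.
Then I = σT⁴ = 5.670×10⁻⁸×(1718.86)⁴ = 4.95×10⁵ W/m².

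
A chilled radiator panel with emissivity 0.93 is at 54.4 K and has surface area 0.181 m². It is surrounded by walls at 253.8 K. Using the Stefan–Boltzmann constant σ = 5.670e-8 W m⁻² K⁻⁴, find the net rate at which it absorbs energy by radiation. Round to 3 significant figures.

Area A = 0.181 m².
Net radiated power P_net = εσA(T⁴ − T₀⁴) = 0.93×5.670×10⁻⁸×0.181×(54.4⁴ − 253.8⁴).
T⁴ − T₀⁴ = 8.75781×10⁶ − 4.14922×10⁹ = -4.14046×10⁹ K⁴, so P_net = -39.5 W — negative, meaning a net gain of 39.5 W.

Net gain ≈ 39.5 W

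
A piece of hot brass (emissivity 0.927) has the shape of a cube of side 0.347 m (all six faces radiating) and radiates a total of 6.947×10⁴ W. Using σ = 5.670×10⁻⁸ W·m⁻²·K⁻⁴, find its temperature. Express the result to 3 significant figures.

Area A = 6s² = 6×(0.347 m)² = 0.722454 m².
P = εσAT⁴ ⇒ T = (P/(εσA))^(1/4) = (6.947×10⁴/(0.927×5.670×10⁻⁸×0.722454))^(1/4) = 1.16×10³ K.

T ≈ 1.16×10³ K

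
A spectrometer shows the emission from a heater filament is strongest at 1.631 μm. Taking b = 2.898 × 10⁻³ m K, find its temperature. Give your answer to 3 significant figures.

T ≈ 1.78×10³ K

Wien's law gives T = b/λ_max = (2.898×10⁻³ m·K)/(1.631×10⁻⁶ m) = 1.78×10³ K.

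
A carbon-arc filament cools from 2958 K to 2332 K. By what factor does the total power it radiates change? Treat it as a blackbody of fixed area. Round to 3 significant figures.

P₂/P₁ ≈ 0.386

P ∝ T⁴, so P₂/P₁ = (T₂/T₁)⁴ = (2332/2958)⁴ = (0.788371)⁴ = 0.386.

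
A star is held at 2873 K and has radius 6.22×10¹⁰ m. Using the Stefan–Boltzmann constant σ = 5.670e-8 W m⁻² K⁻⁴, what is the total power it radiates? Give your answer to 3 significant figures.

P ≈ 1.88×10²⁹ W

Surface area A = 4πR² = 4π(6.22×10¹⁰ m)² = 4.86173×10²² m².
P = σAT⁴ = 5.670×10⁻⁸ × 4.86173×10²² × (2873)⁴ = 1.88×10²⁹ W.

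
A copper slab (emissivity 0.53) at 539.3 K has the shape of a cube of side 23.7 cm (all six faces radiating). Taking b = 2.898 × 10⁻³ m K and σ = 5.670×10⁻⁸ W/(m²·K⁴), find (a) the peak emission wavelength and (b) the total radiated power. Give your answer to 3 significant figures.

(a) λ_max = b/T = 2.898×10⁻³/539.3 = 5.374×10⁻⁶ m = 5.37 μm.
Area A = 6s² = 6×(0.237 m)² = 0.337014 m².
(b) P = εσAT⁴ = 0.53×5.670×10⁻⁸×0.337014×(539.3)⁴ = 857 W.

λ_max ≈ 5.37 μm; P ≈ 857 W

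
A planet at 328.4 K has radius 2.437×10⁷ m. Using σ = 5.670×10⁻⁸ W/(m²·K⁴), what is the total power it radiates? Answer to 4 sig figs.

Surface area A = 4πR² = 4π(2.437×10⁷ m)² = 7.46313×10¹⁵ m².
P = σAT⁴ = 5.670×10⁻⁸ × 7.46313×10¹⁵ × (328.4)⁴ = 4.922×10¹⁸ W.

P ≈ 4.922×10¹⁸ W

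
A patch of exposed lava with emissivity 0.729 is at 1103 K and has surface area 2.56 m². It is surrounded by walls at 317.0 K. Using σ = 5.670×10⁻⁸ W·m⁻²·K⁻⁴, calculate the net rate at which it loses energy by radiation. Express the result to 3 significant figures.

Area A = 2.56 m².
Net radiated power P_net = εσA(T⁴ − T₀⁴) = 0.729×5.670×10⁻⁸×2.56×(1103⁴ − 317.0⁴).
T⁴ − T₀⁴ = 1.48014×10¹² − 1.00980×10¹⁰ = 1.47004×10¹² K⁴, so P_net = 1.56×10⁵ W.

Net loss ≈ 1.56×10⁵ W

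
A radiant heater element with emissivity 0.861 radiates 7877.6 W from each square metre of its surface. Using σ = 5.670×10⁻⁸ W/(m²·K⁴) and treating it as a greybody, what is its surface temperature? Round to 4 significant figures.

I = εσT⁴, so T = (I/εσ)^(1/4) = (7877.6/(0.861×5.670×10⁻⁸))^(1/4) = 633.8 K.

T ≈ 633.8 K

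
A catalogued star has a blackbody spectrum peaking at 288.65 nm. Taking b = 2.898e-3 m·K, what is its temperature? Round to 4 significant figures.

T ≈ 1.004×10⁴ K

Wien's law gives T = b/λ_max = (2.898×10⁻³ m·K)/(2.8865×10⁻⁷ m) = 1.004×10⁴ K.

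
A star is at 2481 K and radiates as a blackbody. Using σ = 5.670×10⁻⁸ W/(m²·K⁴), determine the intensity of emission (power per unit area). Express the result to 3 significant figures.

I ≈ 2.15×10⁶ W/m²

Stefan–Boltzmann: I = σT⁴ = 5.670×10⁻⁸ × (2481)⁴ = 2.15×10⁶ W/m².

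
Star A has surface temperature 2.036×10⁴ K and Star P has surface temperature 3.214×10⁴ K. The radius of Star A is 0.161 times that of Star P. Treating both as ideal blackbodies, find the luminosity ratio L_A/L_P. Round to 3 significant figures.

L_A/L_P ≈ 4.17×10⁻³

L ∝ R²T⁴, so L_A/L_P = (R_A/R_P)²(T_A/T_P)⁴ = (0.161)² × (2.036×10⁴/3.214×10⁴)⁴ = 0.025921 × 0.161038 = 4.17×10⁻³.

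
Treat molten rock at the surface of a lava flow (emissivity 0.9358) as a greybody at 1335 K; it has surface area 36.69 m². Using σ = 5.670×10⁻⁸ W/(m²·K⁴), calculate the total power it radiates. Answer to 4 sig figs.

Area A = 36.69 m².
P = εσAT⁴ = 0.9358 × 5.670×10⁻⁸ × 36.69 × (1335)⁴ = 6.184×10⁶ W.

P ≈ 6.184×10⁶ W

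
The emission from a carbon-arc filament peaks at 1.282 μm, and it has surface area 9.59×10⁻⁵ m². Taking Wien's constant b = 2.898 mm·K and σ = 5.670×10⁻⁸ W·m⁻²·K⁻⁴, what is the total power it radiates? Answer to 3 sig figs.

Wien's law: T = b/λ_max = 2.898×10⁻³/1.282×10⁻⁶ = 2260.53 K.
Area A = 9.59×10⁻⁵ m².
Then P = σAT⁴ = 5.670×10⁻⁸×9.59×10⁻⁵×(2260.53)⁴ = 142 W.

P ≈ 142 W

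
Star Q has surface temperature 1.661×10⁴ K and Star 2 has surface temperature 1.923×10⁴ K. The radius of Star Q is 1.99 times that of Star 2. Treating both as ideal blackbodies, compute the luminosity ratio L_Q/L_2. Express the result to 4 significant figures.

L ∝ R²T⁴, so L_Q/L_2 = (R_Q/R_2)²(T_Q/T_2)⁴ = (1.99)² × (1.661×10⁴/1.923×10⁴)⁴ = 3.9601 × 0.556623 = 2.204.

L_Q/L_2 ≈ 2.204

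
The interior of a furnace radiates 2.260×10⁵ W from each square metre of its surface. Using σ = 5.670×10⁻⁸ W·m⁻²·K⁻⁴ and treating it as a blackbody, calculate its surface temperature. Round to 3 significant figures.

I = σT⁴, so T = (I/σ)^(1/4) = (2.260×10⁵/(5.670×10⁻⁸))^(1/4) = 1.41×10³ K.

T ≈ 1.41×10³ K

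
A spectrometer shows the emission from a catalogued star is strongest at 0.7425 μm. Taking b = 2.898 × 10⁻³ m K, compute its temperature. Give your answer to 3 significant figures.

T ≈ 3.90×10³ K

Wien's law gives T = b/λ_max = (2.898×10⁻³ m·K)/(7.425×10⁻⁷ m) = 3.90×10³ K.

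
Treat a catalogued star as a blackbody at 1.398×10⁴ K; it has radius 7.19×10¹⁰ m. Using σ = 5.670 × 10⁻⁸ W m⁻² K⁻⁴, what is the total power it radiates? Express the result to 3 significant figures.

Surface area A = 4πR² = 4π(7.19×10¹⁰ m)² = 6.49632×10²² m².
P = σAT⁴ = 5.670×10⁻⁸ × 6.49632×10²² × (1.398×10⁴)⁴ = 1.41×10³² W.

P ≈ 1.41×10³² W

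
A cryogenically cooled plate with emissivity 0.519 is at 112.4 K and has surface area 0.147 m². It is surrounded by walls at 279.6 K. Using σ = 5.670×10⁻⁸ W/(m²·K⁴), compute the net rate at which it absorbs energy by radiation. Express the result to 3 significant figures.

Net gain ≈ 25.7 W

Area A = 0.147 m².
Net radiated power P_net = εσA(T⁴ − T₀⁴) = 0.519×5.670×10⁻⁸×0.147×(112.4⁴ − 279.6⁴).
T⁴ − T₀⁴ = 1.59612×10⁸ − 6.11151×10⁹ = -5.95190×10⁹ K⁴, so P_net = -25.7 W — negative, meaning a net gain of 25.7 W.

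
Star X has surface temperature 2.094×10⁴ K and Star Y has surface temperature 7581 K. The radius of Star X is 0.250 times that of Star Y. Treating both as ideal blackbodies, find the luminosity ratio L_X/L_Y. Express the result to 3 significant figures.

L_X/L_Y ≈ 3.64

L ∝ R²T⁴, so L_X/L_Y = (R_X/R_Y)²(T_X/T_Y)⁴ = (0.250)² × (2.094×10⁴/7581)⁴ = 0.0625 × 58.2104 = 3.64.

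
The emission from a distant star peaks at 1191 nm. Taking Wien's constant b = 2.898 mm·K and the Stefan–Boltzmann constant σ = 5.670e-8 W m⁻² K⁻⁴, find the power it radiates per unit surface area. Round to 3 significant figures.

I ≈ 1.99×10⁶ W/m²

Wien's law: T = b/λ_max = 2.898×10⁻³/1.191×10⁻⁶ = 2433.25 K.
Then I = σT⁴ = 5.670×10⁻⁸×(2433.25)⁴ = 1.99×10⁶ W/m².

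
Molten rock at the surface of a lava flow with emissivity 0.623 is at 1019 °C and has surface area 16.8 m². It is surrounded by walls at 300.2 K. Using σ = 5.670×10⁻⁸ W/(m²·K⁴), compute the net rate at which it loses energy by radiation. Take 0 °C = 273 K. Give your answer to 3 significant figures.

Net loss ≈ 1.65×10⁶ W

T = 1019 °C + 273 = 1292 K.
Area A = 16.8 m².
Net radiated power P_net = εσA(T⁴ − T₀⁴) = 0.623×5.670×10⁻⁸×16.8×(1292⁴ − 300.2⁴).
T⁴ − T₀⁴ = 2.78644×10¹² − 8.12162×10⁹ = 2.77832×10¹² K⁴, so P_net = 1.65×10⁶ W.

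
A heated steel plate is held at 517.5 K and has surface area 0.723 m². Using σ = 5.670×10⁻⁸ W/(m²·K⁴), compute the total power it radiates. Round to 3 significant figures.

P ≈ 2.94×10³ W

Area A = 0.723 m².
P = σAT⁴ = 5.670×10⁻⁸ × 0.723 × (517.5)⁴ = 2.94×10³ W.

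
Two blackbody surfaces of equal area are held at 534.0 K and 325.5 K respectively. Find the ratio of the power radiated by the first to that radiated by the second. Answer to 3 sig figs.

With equal areas, P₁/P₂ = (T₁/T₂)⁴ = (534.0/325.5)⁴ = 7.24.

P₁/P₂ ≈ 7.24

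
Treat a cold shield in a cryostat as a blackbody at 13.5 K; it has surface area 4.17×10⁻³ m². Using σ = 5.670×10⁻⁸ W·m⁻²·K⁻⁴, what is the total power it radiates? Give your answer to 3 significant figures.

P ≈ 7.85×10⁻⁶ W

Area A = 4.17×10⁻³ m².
P = σAT⁴ = 5.670×10⁻⁸ × 4.17×10⁻³ × (13.5)⁴ = 7.85×10⁻⁶ W.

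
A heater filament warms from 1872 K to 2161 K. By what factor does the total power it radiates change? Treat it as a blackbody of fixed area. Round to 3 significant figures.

P₂/P₁ ≈ 1.78

P ∝ T⁴, so P₂/P₁ = (T₂/T₁)⁴ = (2161/1872)⁴ = (1.15438)⁴ = 1.78.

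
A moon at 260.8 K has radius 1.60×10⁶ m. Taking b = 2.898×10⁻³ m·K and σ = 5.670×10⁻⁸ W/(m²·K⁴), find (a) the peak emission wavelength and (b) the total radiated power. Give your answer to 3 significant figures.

(a) λ_max = b/T = 2.898×10⁻³/260.8 = 1.111×10⁻⁵ m = 11.1 μm.
Surface area A = 4πR² = 4π(1.60×10⁶ m)² = 3.21699×10¹³ m².
(b) P = σAT⁴ = 5.670×10⁻⁸×3.21699×10¹³×(260.8)⁴ = 8.44×10¹⁵ W.

λ_max ≈ 11.1 μm; P ≈ 8.44×10¹⁵ W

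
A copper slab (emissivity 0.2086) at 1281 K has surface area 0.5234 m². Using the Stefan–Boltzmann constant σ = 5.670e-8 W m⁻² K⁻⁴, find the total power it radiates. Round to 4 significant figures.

Area A = 0.5234 m².
P = εσAT⁴ = 0.2086 × 5.670×10⁻⁸ × 0.5234 × (1281)⁴ = 1.667×10⁴ W.

P ≈ 1.667×10⁴ W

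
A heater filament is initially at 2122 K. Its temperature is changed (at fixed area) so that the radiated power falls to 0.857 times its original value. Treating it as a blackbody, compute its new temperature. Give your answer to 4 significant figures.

P ∝ T⁴, so T₂/T₁ = (P₂/P₁)^(1/4) = (0.857)^(1/4) = 0.962155.
T₂ = 2122 × 0.962155 = 2042 K.

T₂ ≈ 2042 K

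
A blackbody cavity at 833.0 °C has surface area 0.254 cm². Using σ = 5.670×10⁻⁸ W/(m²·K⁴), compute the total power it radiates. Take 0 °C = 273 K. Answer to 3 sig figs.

P ≈ 2.15 W

T = 833.0 °C + 273 = 1106.0 K.
Area A = 0.254 cm² = 2.54×10⁻⁵ m².
P = σAT⁴ = 5.670×10⁻⁸ × 2.54×10⁻⁵ × (1106.0)⁴ = 2.15 W.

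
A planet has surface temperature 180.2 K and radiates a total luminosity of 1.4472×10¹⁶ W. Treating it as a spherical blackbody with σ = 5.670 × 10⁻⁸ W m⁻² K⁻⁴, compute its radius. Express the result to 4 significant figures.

L = 4πR²σT⁴ ⇒ R = √(L/(4πσT⁴)).
σT⁴ = 59.7864 W/m², so R = √(1.4472×10¹⁶/(4π×59.7864)) = 4.389×10⁶ m.

R ≈ 4.389×10⁶ m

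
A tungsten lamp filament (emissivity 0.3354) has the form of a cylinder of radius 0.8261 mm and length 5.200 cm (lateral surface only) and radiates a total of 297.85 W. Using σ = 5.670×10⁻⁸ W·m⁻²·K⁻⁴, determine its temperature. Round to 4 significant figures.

Lateral area A = 2πrL = 2π×8.261×10⁻⁴×0.05200 = 2.69908×10⁻⁴ m².
P = εσAT⁴ ⇒ T = (P/(εσA))^(1/4) = (297.85/(0.3354×5.670×10⁻⁸×2.69908×10⁻⁴))^(1/4) = 2760 K.

T ≈ 2760 K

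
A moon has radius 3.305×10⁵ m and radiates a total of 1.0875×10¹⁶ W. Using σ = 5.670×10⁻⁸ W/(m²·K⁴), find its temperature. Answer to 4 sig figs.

Surface area A = 4πR² = 4π(3.305×10⁵ m)² = 1.37263×10¹² m².
P = σAT⁴ ⇒ T = (P/(σA))^(1/4) = (1.0875×10¹⁶/(5.670×10⁻⁸×1.37263×10¹²))^(1/4) = 611.4 K.

T ≈ 611.4 K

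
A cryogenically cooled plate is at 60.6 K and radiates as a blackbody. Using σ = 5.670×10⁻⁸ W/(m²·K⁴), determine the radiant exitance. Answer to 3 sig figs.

Stefan–Boltzmann: I = σT⁴ = 5.670×10⁻⁸ × (60.6)⁴ = 0.765 W/m².

I ≈ 0.765 W/m²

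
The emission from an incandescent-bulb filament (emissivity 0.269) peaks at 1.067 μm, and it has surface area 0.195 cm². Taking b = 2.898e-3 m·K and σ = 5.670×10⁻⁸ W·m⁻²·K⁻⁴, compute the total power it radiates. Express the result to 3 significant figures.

Wien's law: T = b/λ_max = 2.898×10⁻³/1.067×10⁻⁶ = 2716.03 K.
Area A = 0.195 cm² = 1.95×10⁻⁵ m².
Then P = εσAT⁴ = 0.269×5.670×10⁻⁸×1.95×10⁻⁵×(2716.03)⁴ = 16.2 W.

P ≈ 16.2 W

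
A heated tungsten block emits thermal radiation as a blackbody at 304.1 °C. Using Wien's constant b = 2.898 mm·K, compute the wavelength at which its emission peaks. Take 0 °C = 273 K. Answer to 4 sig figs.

λ_max ≈ 5.022 μm

T = 304.1 °C + 273 = 577.1 K.
Wien's displacement law: λ_max = b/T = (2.898×10⁻³ m·K)/(577.1 K) = 5.0217×10⁻⁶ m.
That is 5.022 μm, in the infrared range.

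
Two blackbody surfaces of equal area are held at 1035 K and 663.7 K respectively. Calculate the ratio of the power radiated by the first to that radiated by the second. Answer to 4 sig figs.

P₁/P₂ ≈ 5.914

With equal areas, P₁/P₂ = (T₁/T₂)⁴ = (1035/663.7)⁴ = 5.914.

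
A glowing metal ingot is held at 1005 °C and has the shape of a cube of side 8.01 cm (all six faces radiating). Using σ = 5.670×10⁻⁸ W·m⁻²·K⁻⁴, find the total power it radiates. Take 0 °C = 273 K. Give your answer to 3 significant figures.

T = 1005 °C + 273 = 1278 K.
Area A = 6s² = 6×(0.0801 m)² = 0.0384961 m².
P = σAT⁴ = 5.670×10⁻⁸ × 0.0384961 × (1278)⁴ = 5.82×10³ W.

P ≈ 5.82×10³ W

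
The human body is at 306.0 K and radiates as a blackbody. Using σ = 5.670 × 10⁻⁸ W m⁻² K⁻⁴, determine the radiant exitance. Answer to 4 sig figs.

Stefan–Boltzmann: I = σT⁴ = 5.670×10⁻⁸ × (306.0)⁴ = 497.1 W/m².

I ≈ 497.1 W/m²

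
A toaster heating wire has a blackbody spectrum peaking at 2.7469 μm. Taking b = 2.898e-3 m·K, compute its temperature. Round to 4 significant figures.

Wien's law gives T = b/λ_max = (2.898×10⁻³ m·K)/(2.7469×10⁻⁶ m) = 1055 K.

T ≈ 1055 K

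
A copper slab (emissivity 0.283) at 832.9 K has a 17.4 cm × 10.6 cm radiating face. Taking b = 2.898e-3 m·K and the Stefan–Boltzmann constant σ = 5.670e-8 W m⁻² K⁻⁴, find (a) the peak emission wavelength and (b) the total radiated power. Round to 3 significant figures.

(a) λ_max = b/T = 2.898×10⁻³/832.9 = 3.479×10⁻⁶ m = 3.48 μm.
Area A = 0.174 × 0.106 = 0.018444 m².
(b) P = εσAT⁴ = 0.283×5.670×10⁻⁸×0.018444×(832.9)⁴ = 142 W.

λ_max ≈ 3.48 μm; P ≈ 142 W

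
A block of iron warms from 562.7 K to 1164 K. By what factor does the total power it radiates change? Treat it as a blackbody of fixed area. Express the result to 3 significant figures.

P ∝ T⁴, so P₂/P₁ = (T₂/T₁)⁴ = (1164/562.7)⁴ = (2.06860)⁴ = 18.3.

P₂/P₁ ≈ 18.3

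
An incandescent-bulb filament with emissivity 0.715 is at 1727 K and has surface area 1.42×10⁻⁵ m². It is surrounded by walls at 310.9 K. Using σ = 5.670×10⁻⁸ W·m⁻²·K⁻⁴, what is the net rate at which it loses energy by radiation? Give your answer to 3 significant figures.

Area A = 1.42×10⁻⁵ m².
Net radiated power P_net = εσA(T⁴ − T₀⁴) = 0.715×5.670×10⁻⁸×1.42×10⁻⁵×(1727⁴ − 310.9⁴).
T⁴ − T₀⁴ = 8.89548×10¹² − 9.34293×10⁹ = 8.88614×10¹² K⁴, so P_net = 5.12 W.

Net loss ≈ 5.12 W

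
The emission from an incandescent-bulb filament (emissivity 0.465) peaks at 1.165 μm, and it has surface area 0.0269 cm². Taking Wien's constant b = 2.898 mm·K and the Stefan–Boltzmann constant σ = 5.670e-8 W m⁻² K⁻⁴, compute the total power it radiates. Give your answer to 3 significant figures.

P ≈ 2.72 W

Wien's law: T = b/λ_max = 2.898×10⁻³/1.165×10⁻⁶ = 2487.55 K.
Area A = 0.0269 cm² = 2.69×10⁻⁶ m².
Then P = εσAT⁴ = 0.465×5.670×10⁻⁸×2.69×10⁻⁶×(2487.55)⁴ = 2.72 W.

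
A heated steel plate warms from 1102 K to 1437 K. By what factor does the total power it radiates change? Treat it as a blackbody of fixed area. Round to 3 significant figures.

P₂/P₁ ≈ 2.89

P ∝ T⁴, so P₂/P₁ = (T₂/T₁)⁴ = (1437/1102)⁴ = (1.30399)⁴ = 2.89.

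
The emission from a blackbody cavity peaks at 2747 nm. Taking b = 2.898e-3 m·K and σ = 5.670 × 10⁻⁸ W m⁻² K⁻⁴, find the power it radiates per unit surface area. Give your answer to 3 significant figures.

I ≈ 7.02×10⁴ W/m²

Wien's law: T = b/λ_max = 2.898×10⁻³/2.747×10⁻⁶ = 1054.97 K.
Then I = σT⁴ = 5.670×10⁻⁸×(1054.97)⁴ = 7.02×10⁴ W/m².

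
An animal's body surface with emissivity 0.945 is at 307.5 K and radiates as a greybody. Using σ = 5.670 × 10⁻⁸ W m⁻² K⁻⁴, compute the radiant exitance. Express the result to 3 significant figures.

Stefan–Boltzmann: I = εσT⁴ = 0.945 × 5.670×10⁻⁸ × (307.5)⁴ = 479 W/m².

I ≈ 479 W/m²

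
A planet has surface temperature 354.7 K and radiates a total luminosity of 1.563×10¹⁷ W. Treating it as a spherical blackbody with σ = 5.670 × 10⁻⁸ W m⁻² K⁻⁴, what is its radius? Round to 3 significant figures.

L = 4πR²σT⁴ ⇒ R = √(L/(4πσT⁴)).
σT⁴ = 897.486 W/m², so R = √(1.563×10¹⁷/(4π×897.486)) = 3.72×10⁶ m.

R ≈ 3.72×10⁶ m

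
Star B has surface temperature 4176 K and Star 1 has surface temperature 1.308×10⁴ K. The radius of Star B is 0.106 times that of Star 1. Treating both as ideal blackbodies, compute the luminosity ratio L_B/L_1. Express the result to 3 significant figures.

L_B/L_1 ≈ 1.17×10⁻⁴

L ∝ R²T⁴, so L_B/L_1 = (R_B/R_1)²(T_B/T_1)⁴ = (0.106)² × (4176/1.308×10⁴)⁴ = 0.011236 × 0.0103899 = 1.17×10⁻⁴.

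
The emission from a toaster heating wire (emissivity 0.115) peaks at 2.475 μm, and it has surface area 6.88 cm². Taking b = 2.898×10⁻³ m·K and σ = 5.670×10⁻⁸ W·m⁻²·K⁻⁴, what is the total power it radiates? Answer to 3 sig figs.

P ≈ 8.43 W

Wien's law: T = b/λ_max = 2.898×10⁻³/2.475×10⁻⁶ = 1170.91 K.
Area A = 6.88 cm² = 6.88×10⁻⁴ m².
Then P = εσAT⁴ = 0.115×5.670×10⁻⁸×6.88×10⁻⁴×(1170.91)⁴ = 8.43 W.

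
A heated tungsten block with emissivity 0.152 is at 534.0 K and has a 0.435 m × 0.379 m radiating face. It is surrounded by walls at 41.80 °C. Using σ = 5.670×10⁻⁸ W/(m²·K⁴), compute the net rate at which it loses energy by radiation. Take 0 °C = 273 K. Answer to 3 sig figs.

Net loss ≈ 102 W

Surroundings: T = 41.80 °C + 273 = 314.80 K.
Area A = 0.435 × 0.379 = 0.164865 m².
Net radiated power P_net = εσA(T⁴ − T₀⁴) = 0.152×5.670×10⁻⁸×0.164865×(534.0⁴ − 314.80⁴).
T⁴ − T₀⁴ = 8.13139×10¹⁰ − 9.82062×10⁹ = 7.14933×10¹⁰ K⁴, so P_net = 102 W.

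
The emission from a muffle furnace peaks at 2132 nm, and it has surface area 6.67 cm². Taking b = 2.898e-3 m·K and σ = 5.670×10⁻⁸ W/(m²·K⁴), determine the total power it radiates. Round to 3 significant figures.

P ≈ 129 W

Wien's law: T = b/λ_max = 2.898×10⁻³/2.132×10⁻⁶ = 1359.29 K.
Area A = 6.67 cm² = 6.67×10⁻⁴ m².
Then P = σAT⁴ = 5.670×10⁻⁸×6.67×10⁻⁴×(1359.29)⁴ = 129 W.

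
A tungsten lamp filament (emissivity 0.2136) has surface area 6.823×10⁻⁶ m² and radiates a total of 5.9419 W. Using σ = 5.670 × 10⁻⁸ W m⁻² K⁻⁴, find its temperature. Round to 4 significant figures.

Area A = 6.823×10⁻⁶ m².
P = εσAT⁴ ⇒ T = (P/(εσA))^(1/4) = (5.9419/(0.2136×5.670×10⁻⁸×6.823×10⁻⁶))^(1/4) = 2912 K.

T ≈ 2912 K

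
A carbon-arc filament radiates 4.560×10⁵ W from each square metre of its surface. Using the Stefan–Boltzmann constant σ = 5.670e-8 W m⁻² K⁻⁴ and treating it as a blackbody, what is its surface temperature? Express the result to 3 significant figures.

T ≈ 1.68×10³ K

I = σT⁴, so T = (I/σ)^(1/4) = (4.560×10⁵/(5.670×10⁻⁸))^(1/4) = 1.68×10³ K.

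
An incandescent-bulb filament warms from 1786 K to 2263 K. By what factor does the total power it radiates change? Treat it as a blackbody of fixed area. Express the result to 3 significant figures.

P ∝ T⁴, so P₂/P₁ = (T₂/T₁)⁴ = (2263/1786)⁴ = (1.26708)⁴ = 2.58.

P₂/P₁ ≈ 2.58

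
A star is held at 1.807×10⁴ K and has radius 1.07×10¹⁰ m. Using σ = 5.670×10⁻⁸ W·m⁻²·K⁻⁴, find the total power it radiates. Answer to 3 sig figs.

Surface area A = 4πR² = 4π(1.07×10¹⁰ m)² = 1.43872×10²¹ m².
P = σAT⁴ = 5.670×10⁻⁸ × 1.43872×10²¹ × (1.807×10⁴)⁴ = 8.70×10³⁰ W.

P ≈ 8.70×10³⁰ W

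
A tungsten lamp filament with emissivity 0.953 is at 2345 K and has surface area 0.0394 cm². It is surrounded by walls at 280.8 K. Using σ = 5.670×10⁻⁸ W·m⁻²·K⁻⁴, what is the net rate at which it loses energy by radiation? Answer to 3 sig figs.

Area A = 0.0394 cm² = 3.94×10⁻⁶ m².
Net radiated power P_net = εσA(T⁴ − T₀⁴) = 0.953×5.670×10⁻⁸×3.94×10⁻⁶×(2345⁴ − 280.8⁴).
T⁴ − T₀⁴ = 3.02393×10¹³ − 6.21711×10⁹ = 3.02331×10¹³ K⁴, so P_net = 6.44 W.

Net loss ≈ 6.44 W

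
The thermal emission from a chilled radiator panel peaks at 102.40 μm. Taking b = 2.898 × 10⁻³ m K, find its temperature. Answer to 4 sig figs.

Wien's law gives T = b/λ_max = (2.898×10⁻³ m·K)/(1.0240×10⁻⁴ m) = 28.30 K.

T ≈ 28.30 K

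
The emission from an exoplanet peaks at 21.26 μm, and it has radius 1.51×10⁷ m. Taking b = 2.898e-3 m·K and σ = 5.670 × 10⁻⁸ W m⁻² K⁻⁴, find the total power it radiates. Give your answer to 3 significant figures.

P ≈ 5.61×10¹⁶ W

Wien's law: T = b/λ_max = 2.898×10⁻³/2.126×10⁻⁵ = 136.312 K.
Surface area A = 4πR² = 4π(1.51×10⁷ m)² = 2.86526×10¹⁵ m².
Then P = σAT⁴ = 5.670×10⁻⁸×2.86526×10¹⁵×(136.312)⁴ = 5.61×10¹⁶ W.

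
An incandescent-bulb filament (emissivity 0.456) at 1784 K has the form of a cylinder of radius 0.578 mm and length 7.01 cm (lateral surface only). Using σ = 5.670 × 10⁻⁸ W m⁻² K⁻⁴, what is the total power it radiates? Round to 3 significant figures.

Lateral area A = 2πrL = 2π×5.78×10⁻⁴×0.0701 = 2.54581×10⁻⁴ m².
P = εσAT⁴ = 0.456 × 5.670×10⁻⁸ × 2.54581×10⁻⁴ × (1784)⁴ = 66.7 W.

P ≈ 66.7 W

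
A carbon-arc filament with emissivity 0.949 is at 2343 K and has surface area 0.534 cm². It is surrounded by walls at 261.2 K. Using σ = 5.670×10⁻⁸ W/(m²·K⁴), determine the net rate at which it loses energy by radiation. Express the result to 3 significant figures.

Area A = 0.534 cm² = 5.34×10⁻⁵ m².
Net radiated power P_net = εσA(T⁴ − T₀⁴) = 0.949×5.670×10⁻⁸×5.34×10⁻⁵×(2343⁴ − 261.2⁴).
T⁴ − T₀⁴ = 3.01362×10¹³ − 4.65471×10⁹ = 3.01315×10¹³ K⁴, so P_net = 86.6 W.

Net loss ≈ 86.6 W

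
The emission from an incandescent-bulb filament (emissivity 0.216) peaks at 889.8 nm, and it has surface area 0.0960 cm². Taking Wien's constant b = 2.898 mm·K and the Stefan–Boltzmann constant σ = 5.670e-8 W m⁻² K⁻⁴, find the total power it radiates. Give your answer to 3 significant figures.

Wien's law: T = b/λ_max = 2.898×10⁻³/8.898×10⁻⁷ = 3256.91 K.
Area A = 0.0960 cm² = 9.60×10⁻⁶ m².
Then P = εσAT⁴ = 0.216×5.670×10⁻⁸×9.60×10⁻⁶×(3256.91)⁴ = 13.2 W.

P ≈ 13.2 W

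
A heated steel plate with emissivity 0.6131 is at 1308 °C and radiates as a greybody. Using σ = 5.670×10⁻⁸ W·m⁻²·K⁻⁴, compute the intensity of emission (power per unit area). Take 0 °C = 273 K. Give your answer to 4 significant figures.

I ≈ 2.172×10⁵ W/m²

T = 1308 °C + 273 = 1581 K.
Stefan–Boltzmann: I = εσT⁴ = 0.6131 × 5.670×10⁻⁸ × (1581)⁴ = 2.172×10⁵ W/m².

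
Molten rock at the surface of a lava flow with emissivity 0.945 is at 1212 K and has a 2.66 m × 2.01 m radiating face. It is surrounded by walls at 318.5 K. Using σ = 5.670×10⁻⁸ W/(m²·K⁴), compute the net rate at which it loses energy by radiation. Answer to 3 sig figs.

Net loss ≈ 6.15×10⁵ W

Area A = 2.66 × 2.01 = 5.3466 m².
Net radiated power P_net = εσA(T⁴ − T₀⁴) = 0.945×5.670×10⁻⁸×5.3466×(1212⁴ − 318.5⁴).
T⁴ − T₀⁴ = 2.15780×10¹² − 1.02905×10¹⁰ = 2.14751×10¹² K⁴, so P_net = 6.15×10⁵ W.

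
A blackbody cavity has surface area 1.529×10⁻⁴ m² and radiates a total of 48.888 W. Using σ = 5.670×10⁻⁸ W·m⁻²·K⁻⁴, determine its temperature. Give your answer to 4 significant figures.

Area A = 1.529×10⁻⁴ m².
P = σAT⁴ ⇒ T = (P/(σA))^(1/4) = (48.888/(5.670×10⁻⁸×1.529×10⁻⁴))^(1/4) = 1541 K.

T ≈ 1541 K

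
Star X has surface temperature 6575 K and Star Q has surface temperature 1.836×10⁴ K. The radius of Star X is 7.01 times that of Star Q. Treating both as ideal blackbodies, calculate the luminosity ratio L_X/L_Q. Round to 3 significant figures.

L ∝ R²T⁴, so L_X/L_Q = (R_X/R_Q)²(T_X/T_Q)⁴ = (7.01)² × (6575/1.836×10⁴)⁴ = 49.1401 × 0.0164472 = 0.808.

L_X/L_Q ≈ 0.808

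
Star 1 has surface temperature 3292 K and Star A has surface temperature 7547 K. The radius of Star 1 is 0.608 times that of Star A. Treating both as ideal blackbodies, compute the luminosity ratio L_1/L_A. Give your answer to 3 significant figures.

L_1/L_A ≈ 0.0134

L ∝ R²T⁴, so L_1/L_A = (R_1/R_A)²(T_1/T_A)⁴ = (0.608)² × (3292/7547)⁴ = 0.369664 × 0.0362028 = 0.0134.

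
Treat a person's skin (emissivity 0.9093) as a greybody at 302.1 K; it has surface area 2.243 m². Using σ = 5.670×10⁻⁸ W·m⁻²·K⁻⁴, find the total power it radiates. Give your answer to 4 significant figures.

P ≈ 963.2 W

Area A = 2.243 m².
P = εσAT⁴ = 0.9093 × 5.670×10⁻⁸ × 2.243 × (302.1)⁴ = 963.2 W.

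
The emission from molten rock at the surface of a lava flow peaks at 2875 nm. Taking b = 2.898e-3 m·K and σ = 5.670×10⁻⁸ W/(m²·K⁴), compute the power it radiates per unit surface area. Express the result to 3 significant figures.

I ≈ 5.85×10⁴ W/m²

Wien's law: T = b/λ_max = 2.898×10⁻³/2.875×10⁻⁶ = 1008.00 K.
Then I = σT⁴ = 5.670×10⁻⁸×(1008.00)⁴ = 5.85×10⁴ W/m².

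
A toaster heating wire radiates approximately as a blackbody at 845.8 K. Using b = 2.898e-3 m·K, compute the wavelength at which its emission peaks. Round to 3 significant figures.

Wien's displacement law: λ_max = b/T = (2.898×10⁻³ m·K)/(845.8 K) = 3.426×10⁻⁶ m.
That is 3.43 μm, in the infrared range.

λ_max ≈ 3.43 μm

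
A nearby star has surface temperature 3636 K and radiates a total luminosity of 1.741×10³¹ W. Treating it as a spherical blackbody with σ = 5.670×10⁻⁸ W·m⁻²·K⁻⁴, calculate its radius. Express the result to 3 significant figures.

R ≈ 3.74×10¹¹ m

L = 4πR²σT⁴ ⇒ R = √(L/(4πσT⁴)).
σT⁴ = 9.91011×10⁶ W/m², so R = √(1.741×10³¹/(4π×9.91011×10⁶)) = 3.74×10¹¹ m.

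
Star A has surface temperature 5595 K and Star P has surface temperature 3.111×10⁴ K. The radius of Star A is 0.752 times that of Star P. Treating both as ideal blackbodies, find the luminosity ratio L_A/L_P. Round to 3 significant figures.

L ∝ R²T⁴, so L_A/L_P = (R_A/R_P)²(T_A/T_P)⁴ = (0.752)² × (5595/3.111×10⁴)⁴ = 0.565504 × 1.04617×10⁻³ = 5.92×10⁻⁴.

L_A/L_P ≈ 5.92×10⁻⁴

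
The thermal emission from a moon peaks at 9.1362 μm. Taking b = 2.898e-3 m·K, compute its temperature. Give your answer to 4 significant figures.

T ≈ 317.2 K

Wien's law gives T = b/λ_max = (2.898×10⁻³ m·K)/(9.1362×10⁻⁶ m) = 317.2 K.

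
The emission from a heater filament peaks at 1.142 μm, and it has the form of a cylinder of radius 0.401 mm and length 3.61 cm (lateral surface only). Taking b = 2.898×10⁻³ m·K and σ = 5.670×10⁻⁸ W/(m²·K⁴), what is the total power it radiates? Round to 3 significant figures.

P ≈ 214 W

Wien's law: T = b/λ_max = 2.898×10⁻³/1.142×10⁻⁶ = 2537.65 K.
Lateral area A = 2πrL = 2π×4.01×10⁻⁴×0.0361 = 9.09560×10⁻⁵ m².
Then P = σAT⁴ = 5.670×10⁻⁸×9.09560×10⁻⁵×(2537.65)⁴ = 214 W.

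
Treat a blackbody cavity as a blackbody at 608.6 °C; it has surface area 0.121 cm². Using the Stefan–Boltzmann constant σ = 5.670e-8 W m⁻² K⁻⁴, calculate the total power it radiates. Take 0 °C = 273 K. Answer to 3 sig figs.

T = 608.6 °C + 273 = 881.6 K.
Area A = 0.121 cm² = 1.21×10⁻⁵ m².
P = σAT⁴ = 5.670×10⁻⁸ × 1.21×10⁻⁵ × (881.6)⁴ = 0.414 W.

P ≈ 0.414 W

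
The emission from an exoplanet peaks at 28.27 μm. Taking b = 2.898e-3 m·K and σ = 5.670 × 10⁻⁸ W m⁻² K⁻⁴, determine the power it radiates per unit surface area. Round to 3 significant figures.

I ≈ 6.26 W/m²

Wien's law: T = b/λ_max = 2.898×10⁻³/2.827×10⁻⁵ = 102.511 K.
Then I = σT⁴ = 5.670×10⁻⁸×(102.511)⁴ = 6.26 W/m².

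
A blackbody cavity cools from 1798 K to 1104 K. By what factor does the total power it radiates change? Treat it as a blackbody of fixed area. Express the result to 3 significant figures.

P₂/P₁ ≈ 0.142

P ∝ T⁴, so P₂/P₁ = (T₂/T₁)⁴ = (1104/1798)⁴ = (0.614016)⁴ = 0.142.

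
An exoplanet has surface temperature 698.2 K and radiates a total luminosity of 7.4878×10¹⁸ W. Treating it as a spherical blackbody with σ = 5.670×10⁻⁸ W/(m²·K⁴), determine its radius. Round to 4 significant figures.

L = 4πR²σT⁴ ⇒ R = √(L/(4πσT⁴)).
σT⁴ = 13474.2 W/m², so R = √(7.4878×10¹⁸/(4π×13474.2)) = 6.650×10⁶ m.

R ≈ 6.650×10⁶ m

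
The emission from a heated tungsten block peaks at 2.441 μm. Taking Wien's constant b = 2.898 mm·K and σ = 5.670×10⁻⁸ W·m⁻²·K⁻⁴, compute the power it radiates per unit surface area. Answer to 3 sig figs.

I ≈ 1.13×10⁵ W/m²

Wien's law: T = b/λ_max = 2.898×10⁻³/2.441×10⁻⁶ = 1187.22 K.
Then I = σT⁴ = 5.670×10⁻⁸×(1187.22)⁴ = 1.13×10⁵ W/m².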